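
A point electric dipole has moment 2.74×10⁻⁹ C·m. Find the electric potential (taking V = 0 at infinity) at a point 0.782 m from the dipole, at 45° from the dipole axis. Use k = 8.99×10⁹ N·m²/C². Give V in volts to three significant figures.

V ≈ 28.5 V

The dipole potential is V = kp cosθ / r².
V = (8.99×10⁹)(2.74×10⁻⁹)·cos45° / (0.782)² = 28.48 V.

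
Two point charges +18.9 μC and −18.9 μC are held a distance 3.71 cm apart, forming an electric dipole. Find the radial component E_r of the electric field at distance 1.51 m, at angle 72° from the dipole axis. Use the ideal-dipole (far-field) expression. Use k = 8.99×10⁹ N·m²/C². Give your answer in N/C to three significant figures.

E_r ≈ 1130 N/C

Dipole moment p = qd = (1.89×10⁻⁵ C)(0.0371 m) = 7.012×10⁻⁷ C·m.
For a dipole, E_r = (2kp cosθ)/r³.
kp/r³ = (8.99×10⁹)(7.012×10⁻⁷)/(1.51)³ = 1831 N/C.
E_r = 2·1831·cos72° = 1132 N/C.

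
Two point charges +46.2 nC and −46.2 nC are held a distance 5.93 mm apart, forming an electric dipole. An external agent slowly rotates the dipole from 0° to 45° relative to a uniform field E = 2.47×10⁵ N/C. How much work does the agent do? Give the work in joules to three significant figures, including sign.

Dipole moment p = qd = (4.62×10⁻⁸ C)(0.00593 m) = 2.74×10⁻¹⁰ C·m.
W_ext = ΔU = U(θ₂) − U(θ₁) = −pE cosθ₂ − (−pE cosθ₁) = pE(cosθ₁ − cosθ₂).
W = (2.74×10⁻¹⁰)(2.47×10⁵)·(cos0° − cos45°) = (6.768×10⁻⁵)·(+0.2929) = 1.982×10⁻⁵ J.

W ≈ 1.98×10⁻⁵ J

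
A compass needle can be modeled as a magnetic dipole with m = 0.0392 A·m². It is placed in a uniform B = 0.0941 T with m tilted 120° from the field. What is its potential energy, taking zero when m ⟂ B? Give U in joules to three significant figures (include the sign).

U ≈ 0.00184 J

U = −m·B = −mB cosθ.
U = −(0.0392)(0.0941)·cos120° = 0.001844 J.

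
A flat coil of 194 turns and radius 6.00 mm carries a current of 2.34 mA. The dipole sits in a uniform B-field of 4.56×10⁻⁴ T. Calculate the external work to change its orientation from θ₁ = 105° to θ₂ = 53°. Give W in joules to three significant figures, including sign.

m = NIA = NIπa² = 194·(0.00234)·π·(0.00600)² = 5.134×10⁻⁵ A·m².
W_ext = ΔU = −mB cosθ₂ + mB cosθ₁ = mB(cosθ₁ − cosθ₂).
W = (5.134×10⁻⁵)(4.56×10⁻⁴)·(cos105° − cos53°) = (2.341×10⁻⁸)·(-0.8606) = -2.015×10⁻⁸ J.

W ≈ -2.01×10⁻⁸ J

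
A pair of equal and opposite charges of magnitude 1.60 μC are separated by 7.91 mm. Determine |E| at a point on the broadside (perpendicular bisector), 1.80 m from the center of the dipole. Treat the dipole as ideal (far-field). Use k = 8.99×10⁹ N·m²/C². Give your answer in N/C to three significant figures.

E ≈ 19.5 N/C

Dipole moment p = qd = (1.60×10⁻⁶ C)(0.00791 m) = 1.266×10⁻⁸ C·m.
In the equatorial plane E = kp/r³.
E = (8.99×10⁹)(1.266×10⁻⁸) / (1.80)³ = 19.52 N/C.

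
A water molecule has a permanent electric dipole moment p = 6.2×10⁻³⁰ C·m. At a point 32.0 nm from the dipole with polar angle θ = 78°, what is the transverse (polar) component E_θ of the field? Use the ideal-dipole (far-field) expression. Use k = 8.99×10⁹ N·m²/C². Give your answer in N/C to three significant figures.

E_θ ≈ 1660 N/C

For a dipole, E_θ = (kp sinθ)/r³.
kp/r³ = (8.99×10⁹)(6.20×10⁻³⁰)/(3.20×10⁻⁸)³ = 1701 N/C.
E_θ = 1701·sin78° = 1664 N/C.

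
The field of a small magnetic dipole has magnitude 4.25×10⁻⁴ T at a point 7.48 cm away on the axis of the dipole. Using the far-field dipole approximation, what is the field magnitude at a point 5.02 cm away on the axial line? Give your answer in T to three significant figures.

B ≈ 0.00141 T

Dipole fields scale as 1/r³ in the far field; the geometry is the same at both points.
B₂ = B₁ · (r₁/r₂)³ = 4.25×10⁻⁴ · (7.48/5.02)³.
(r₁/r₂)³ = (1.49)³ = 3.308.
B₂ ≈ 0.001406 T.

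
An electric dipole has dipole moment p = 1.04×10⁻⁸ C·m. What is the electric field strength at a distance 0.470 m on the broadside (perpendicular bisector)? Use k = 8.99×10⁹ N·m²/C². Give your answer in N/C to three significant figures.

E ≈ 901 N/C

In the equatorial plane E = kp/r³.
E = (8.99×10⁹)(1.04×10⁻⁸) / (0.470)³ = 900.5 N/C.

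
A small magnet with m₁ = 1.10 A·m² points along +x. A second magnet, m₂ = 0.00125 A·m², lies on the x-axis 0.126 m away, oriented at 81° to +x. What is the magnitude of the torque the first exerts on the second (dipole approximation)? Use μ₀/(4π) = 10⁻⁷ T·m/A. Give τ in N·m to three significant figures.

Dipole B is on the axis of dipole A, so B₁ there is axial: B₁ = (μ₀/4π)·2m₁/r³ along +x.
B₁ = 2(10⁻⁷)(1.10)/(0.126)³ = 1.100×10⁻⁴ T.
τ = m₂ B₁ sinθ.
τ = (0.00125)(1.100×10⁻⁴)·sin81° = 1.358×10⁻⁷ N·m.

τ ≈ 1.36×10⁻⁷ N·m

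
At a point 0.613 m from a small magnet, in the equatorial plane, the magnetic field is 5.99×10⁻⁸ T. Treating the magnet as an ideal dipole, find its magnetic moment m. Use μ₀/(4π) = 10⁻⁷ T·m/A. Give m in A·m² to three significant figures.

m ≈ 0.138 A·m²

In the equatorial plane B = (μ₀/4π)·m/r³, so m = Br³·4π/(μ₀).
m = (5.99×10⁻⁸)·(0.613)³ / (10⁻⁷) = 0.1380 A·m².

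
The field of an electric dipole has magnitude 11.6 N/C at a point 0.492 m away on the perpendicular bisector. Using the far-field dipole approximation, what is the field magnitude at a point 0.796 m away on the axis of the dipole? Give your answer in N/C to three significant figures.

Dipole fields scale as 1/r³ in the far field.
The axial field is twice the equatorial field at the same r, so the geometry factor is 2/1.
E₂ = E₁ · (2/1) · (r₁/r₂)³ = 11.6 · 2 · (0.492/0.796)³.
(r₁/r₂)³ = (0.6181)³ = 0.2361.
E₂ ≈ 5.478 N/C.

E ≈ 5.48 N/C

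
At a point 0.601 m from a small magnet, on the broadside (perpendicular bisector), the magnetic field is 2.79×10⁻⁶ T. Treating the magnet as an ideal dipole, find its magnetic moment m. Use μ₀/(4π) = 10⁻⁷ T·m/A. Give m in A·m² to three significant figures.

In the equatorial plane B = (μ₀/4π)·m/r³, so m = Br³·4π/(μ₀).
m = (2.79×10⁻⁶)·(0.601)³ / (10⁻⁷) = 6.057 A·m².

m ≈ 6.06 A·m²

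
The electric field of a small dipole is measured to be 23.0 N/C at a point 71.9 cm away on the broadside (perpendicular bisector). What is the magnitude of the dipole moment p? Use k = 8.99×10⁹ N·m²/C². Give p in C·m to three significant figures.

p ≈ 9.51×10⁻¹⁰ C·m

In the equatorial plane E = kp/r³, so p = Er³/(k).
p = (23.0)·(0.719)³ / (8.99×10⁹) = 9.509×10⁻¹⁰ C·m.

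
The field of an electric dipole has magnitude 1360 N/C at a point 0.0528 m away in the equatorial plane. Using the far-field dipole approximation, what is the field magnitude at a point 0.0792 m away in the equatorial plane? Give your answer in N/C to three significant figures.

Dipole fields scale as 1/r³ in the far field; the geometry is the same at both points.
E₂ = E₁ · (r₁/r₂)³ = 1360 · (0.0528/0.0792)³.
(r₁/r₂)³ = (0.6667)³ = 0.2963.
E₂ ≈ 403.0 N/C.

E ≈ 403 N/C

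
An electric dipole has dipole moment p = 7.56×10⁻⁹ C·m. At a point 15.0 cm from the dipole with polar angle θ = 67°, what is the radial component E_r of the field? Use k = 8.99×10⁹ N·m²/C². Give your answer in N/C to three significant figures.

For a dipole, E_r = (2kp cosθ)/r³.
kp/r³ = (8.99×10⁹)(7.56×10⁻⁹)/(0.150)³ = 2.014×10⁴ N/C.
E_r = 2·2.014×10⁴·cos67° = 1.574×10⁴ N/C.

E_r ≈ 1.57×10⁴ N/C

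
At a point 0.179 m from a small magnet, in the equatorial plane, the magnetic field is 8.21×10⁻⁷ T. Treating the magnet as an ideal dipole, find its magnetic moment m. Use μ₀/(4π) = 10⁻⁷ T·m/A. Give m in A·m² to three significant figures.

In the equatorial plane B = (μ₀/4π)·m/r³, so m = Br³·4π/(μ₀).
m = (8.21×10⁻⁷)·(0.179)³ / (10⁻⁷) = 0.04709 A·m².

m ≈ 0.0471 A·m²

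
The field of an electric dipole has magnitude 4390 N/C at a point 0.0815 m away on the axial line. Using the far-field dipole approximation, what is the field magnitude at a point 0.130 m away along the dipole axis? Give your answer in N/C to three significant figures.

E ≈ 1080 N/C

Dipole fields scale as 1/r³ in the far field; the geometry is the same at both points.
E₂ = E₁ · (r₁/r₂)³ = 4390 · (0.0815/0.130)³.
(r₁/r₂)³ = (0.6269)³ = 0.2464.
E₂ ≈ 1082 N/C.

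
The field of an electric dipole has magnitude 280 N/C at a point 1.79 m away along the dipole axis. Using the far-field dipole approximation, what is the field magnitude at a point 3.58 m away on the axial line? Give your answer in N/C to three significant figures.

Dipole fields scale as 1/r³ in the far field; the geometry is the same at both points.
E₂ = E₁ · (r₁/r₂)³ = 280 · (1.79/3.58)³.
(r₁/r₂)³ = (0.5)³ = 0.125.
E₂ ≈ 35.00 N/C.

E ≈ 35.0 N/C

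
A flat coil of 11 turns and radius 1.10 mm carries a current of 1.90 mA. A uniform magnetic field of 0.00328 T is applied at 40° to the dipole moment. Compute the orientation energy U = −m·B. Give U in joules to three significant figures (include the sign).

U ≈ -2.00×10⁻¹⁰ J

m = NIA = NIπa² = 11·(0.00190)·π·(0.00110)² = 7.945×10⁻⁸ A·m².
U = −m·B = −mB cosθ.
U = −(7.945×10⁻⁸)(0.00328)·cos40° = -1.996×10⁻¹⁰ J.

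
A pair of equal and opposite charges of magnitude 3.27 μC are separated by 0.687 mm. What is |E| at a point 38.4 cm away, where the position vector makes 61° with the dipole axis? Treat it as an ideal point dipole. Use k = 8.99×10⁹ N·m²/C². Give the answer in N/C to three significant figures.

E ≈ 466 N/C

Dipole moment p = qd = (3.27×10⁻⁶ C)(6.87×10⁻⁴ m) = 2.246×10⁻⁹ C·m.
At angle θ the dipole field magnitude is E = (kp/r³)·√(1 + 3cos²θ).
kp/r³ = (8.99×10⁹)(2.246×10⁻⁹) / (0.384)³ = 356.6 N/C.
√(1 + 3cos²61°) = √(1 + 3·0.2350) = √1.7051 ≈ 1.3058.
E ≈ 356.6 × 1.306 = 465.6 N/C.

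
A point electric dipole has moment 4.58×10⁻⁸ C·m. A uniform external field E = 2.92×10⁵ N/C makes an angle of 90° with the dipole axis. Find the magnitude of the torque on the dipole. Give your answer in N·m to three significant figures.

τ ≈ 0.0134 N·m

Torque on an electric dipole: τ = pE sinθ.
τ = (4.58×10⁻⁸)(2.92×10⁵)·sin90° = 0.01337 N·m.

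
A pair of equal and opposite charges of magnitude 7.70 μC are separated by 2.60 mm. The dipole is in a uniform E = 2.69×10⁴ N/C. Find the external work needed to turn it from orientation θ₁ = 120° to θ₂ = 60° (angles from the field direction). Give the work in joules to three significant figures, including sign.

Dipole moment p = qd = (7.70×10⁻⁶ C)(0.00260 m) = 2.002×10⁻⁸ C·m.
W_ext = ΔU = U(θ₂) − U(θ₁) = −pE cosθ₂ − (−pE cosθ₁) = pE(cosθ₁ − cosθ₂).
W = (2.002×10⁻⁸)(2.69×10⁴)·(cos120° − cos60°) = (5.385×10⁻⁴)·(-1.0000) = -5.385×10⁻⁴ J.

W ≈ -5.39×10⁻⁴ J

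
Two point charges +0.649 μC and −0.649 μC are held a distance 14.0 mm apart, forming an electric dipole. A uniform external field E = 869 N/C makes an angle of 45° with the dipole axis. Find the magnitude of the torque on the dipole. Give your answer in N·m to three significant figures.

Dipole moment p = qd = (6.49×10⁻⁷ C)(0.0140 m) = 9.086×10⁻⁹ C·m.
Torque on an electric dipole: τ = pE sinθ.
τ = (9.086×10⁻⁹)(869)·sin45° = 5.583×10⁻⁶ N·m.

τ ≈ 5.58×10⁻⁶ N·m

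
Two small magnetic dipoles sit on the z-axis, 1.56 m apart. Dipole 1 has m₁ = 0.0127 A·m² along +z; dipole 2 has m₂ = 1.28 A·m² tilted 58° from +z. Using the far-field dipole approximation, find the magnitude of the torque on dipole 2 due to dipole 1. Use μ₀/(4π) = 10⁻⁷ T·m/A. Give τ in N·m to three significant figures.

Dipole B is on the axis of dipole A, so B₁ there is axial: B₁ = (μ₀/4π)·2m₁/r³ along +z.
B₁ = 2(10⁻⁷)(0.0127)/(1.56)³ = 6.691×10⁻¹⁰ T.
τ = m₂ B₁ sinθ.
τ = (1.28)(6.691×10⁻¹⁰)·sin58° = 7.263×10⁻¹⁰ N·m.

τ ≈ 7.26×10⁻¹⁰ N·m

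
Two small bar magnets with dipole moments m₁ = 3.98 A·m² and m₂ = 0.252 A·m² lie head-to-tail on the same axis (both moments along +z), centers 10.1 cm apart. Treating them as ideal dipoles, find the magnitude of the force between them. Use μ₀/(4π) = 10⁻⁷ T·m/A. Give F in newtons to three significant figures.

F ≈ 0.00578 N

On-axis B of dipole 1: B = (μ₀/4π)·2m₁/r³. Force on dipole 2: F = m₂·dB/dr.
dB/dr = −(μ₀/4π)·6m₁/r⁴, so |F| = (μ₀/4π)·6m₁m₂/r⁴.
F = 6(10⁻⁷)(3.98)(0.252)/(0.101)⁴ = 0.005783 N.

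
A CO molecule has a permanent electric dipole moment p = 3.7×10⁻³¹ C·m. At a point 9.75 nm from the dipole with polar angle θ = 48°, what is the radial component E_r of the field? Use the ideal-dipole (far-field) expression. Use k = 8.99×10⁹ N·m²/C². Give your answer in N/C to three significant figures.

For a dipole, E_r = (2kp cosθ)/r³.
kp/r³ = (8.99×10⁹)(3.70×10⁻³¹)/(9.75×10⁻⁹)³ = 3589 N/C.
E_r = 2·3589·cos48° = 4803 N/C.

E_r ≈ 4800 N/C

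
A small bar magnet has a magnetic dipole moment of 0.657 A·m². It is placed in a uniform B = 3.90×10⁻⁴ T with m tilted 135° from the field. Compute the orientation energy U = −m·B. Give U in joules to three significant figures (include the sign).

U ≈ 1.81×10⁻⁴ J

U = −m·B = −mB cosθ.
U = −(0.657)(3.90×10⁻⁴)·cos135° = 1.812×10⁻⁴ J.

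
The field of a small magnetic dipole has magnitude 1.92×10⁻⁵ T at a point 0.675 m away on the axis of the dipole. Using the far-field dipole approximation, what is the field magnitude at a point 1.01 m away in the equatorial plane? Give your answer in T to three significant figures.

Dipole fields scale as 1/r³ in the far field.
The axial field is twice the equatorial field at the same r, so the geometry factor is 1/2.
B₂ = B₁ · (1/2) · (r₁/r₂)³ = 1.92×10⁻⁵ · 0.5 · (0.675/1.01)³.
(r₁/r₂)³ = (0.6683)³ = 0.2985.
B₂ ≈ 2.866×10⁻⁶ T.

B ≈ 2.87×10⁻⁶ T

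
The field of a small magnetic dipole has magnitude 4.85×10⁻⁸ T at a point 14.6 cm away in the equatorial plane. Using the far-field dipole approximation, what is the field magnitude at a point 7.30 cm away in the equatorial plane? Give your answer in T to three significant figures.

Dipole fields scale as 1/r³ in the far field; the geometry is the same at both points.
B₂ = B₁ · (r₁/r₂)³ = 4.85×10⁻⁸ · (14.6/7.30)³.
(r₁/r₂)³ = (2)³ = 8.
B₂ ≈ 3.880×10⁻⁷ T.

B ≈ 3.88×10⁻⁷ T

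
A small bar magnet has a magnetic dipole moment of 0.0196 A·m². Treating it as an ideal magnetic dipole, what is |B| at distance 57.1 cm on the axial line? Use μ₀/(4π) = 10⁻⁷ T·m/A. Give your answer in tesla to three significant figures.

B ≈ 2.11×10⁻⁸ T

On axis B = (μ₀/4π)·2m/r³.
B = 2·(10⁻⁷)·(0.0196) / (0.571)³ = 2.106×10⁻⁸ T.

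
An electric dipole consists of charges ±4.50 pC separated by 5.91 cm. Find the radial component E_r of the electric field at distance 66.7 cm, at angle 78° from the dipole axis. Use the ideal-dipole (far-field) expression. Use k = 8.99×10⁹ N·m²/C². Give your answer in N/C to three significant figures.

E_r ≈ 0.00335 N/C

Dipole moment p = qd = (4.50×10⁻¹² C)(0.0591 m) = 2.66×10⁻¹³ C·m.
For a dipole, E_r = (2kp cosθ)/r³.
kp/r³ = (8.99×10⁹)(2.66×10⁻¹³)/(0.667)³ = 0.008059 N/C.
E_r = 2·0.008059·cos78° = 0.003351 N/C.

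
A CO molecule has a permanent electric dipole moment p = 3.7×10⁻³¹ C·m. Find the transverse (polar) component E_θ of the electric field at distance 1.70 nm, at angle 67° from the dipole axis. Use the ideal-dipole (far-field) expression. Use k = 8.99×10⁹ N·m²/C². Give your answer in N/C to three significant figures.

For a dipole, E_θ = (kp sinθ)/r³.
kp/r³ = (8.99×10⁹)(3.70×10⁻³¹)/(1.70×10⁻⁹)³ = 6.770×10⁵ N/C.
E_θ = 6.770×10⁵·sin67° = 6.232×10⁵ N/C.

E_θ ≈ 6.23×10⁵ N/C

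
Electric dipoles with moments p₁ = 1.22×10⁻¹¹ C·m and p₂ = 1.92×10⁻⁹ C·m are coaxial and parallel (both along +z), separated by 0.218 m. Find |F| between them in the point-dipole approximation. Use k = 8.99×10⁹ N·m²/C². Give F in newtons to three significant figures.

On-axis field of dipole 1 at distance r: E = 2kp₁/r³. Force on dipole 2 is F = p₂·dE/dr (gradient along axis).
dE/dr = −6kp₁/r⁴, so |F| = 6kp₁p₂/r⁴ (attractive for aligned moments).
F = 6(8.99×10⁹)(1.22×10⁻¹¹)(1.92×10⁻⁹)/(0.218)⁴ = 5.594×10⁻⁷ N.

F ≈ 5.59×10⁻⁷ N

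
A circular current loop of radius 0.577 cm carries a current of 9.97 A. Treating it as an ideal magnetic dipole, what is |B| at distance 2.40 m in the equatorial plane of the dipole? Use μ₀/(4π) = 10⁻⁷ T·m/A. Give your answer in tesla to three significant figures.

Magnetic moment m = IA = Iπa² = (9.97)·π·(0.00577)² = 0.001043 A·m².
In the equatorial plane B = (μ₀/4π)·m/r³ (half the axial value).
B = (10⁻⁷)·(0.001043) / (2.40)³ = 7.545×10⁻¹² T.

B ≈ 7.54×10⁻¹² T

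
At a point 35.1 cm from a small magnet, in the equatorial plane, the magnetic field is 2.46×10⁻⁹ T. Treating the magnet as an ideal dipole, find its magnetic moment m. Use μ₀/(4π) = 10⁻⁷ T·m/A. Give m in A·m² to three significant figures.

In the equatorial plane B = (μ₀/4π)·m/r³, so m = Br³·4π/(μ₀).
m = (2.46×10⁻⁹)·(0.351)³ / (10⁻⁷) = 0.001064 A·m².

m ≈ 0.00106 A·m²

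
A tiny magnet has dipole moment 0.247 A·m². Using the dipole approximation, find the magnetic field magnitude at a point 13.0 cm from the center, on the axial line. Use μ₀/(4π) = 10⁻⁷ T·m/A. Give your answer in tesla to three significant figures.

B ≈ 2.25×10⁻⁵ T

On axis B = (μ₀/4π)·2m/r³.
B = 2·(10⁻⁷)·(0.247) / (0.130)³ = 2.249×10⁻⁵ T.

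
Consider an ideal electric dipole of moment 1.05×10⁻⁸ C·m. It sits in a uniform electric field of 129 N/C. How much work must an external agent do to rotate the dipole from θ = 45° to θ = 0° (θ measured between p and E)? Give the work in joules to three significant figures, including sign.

W ≈ -3.97×10⁻⁷ J

W_ext = ΔU = U(θ₂) − U(θ₁) = −pE cosθ₂ − (−pE cosθ₁) = pE(cosθ₁ − cosθ₂).
W = (1.05×10⁻⁸)(129)·(cos45° − cos0°) = (1.354×10⁻⁶)·(-0.2929) = -3.967×10⁻⁷ J.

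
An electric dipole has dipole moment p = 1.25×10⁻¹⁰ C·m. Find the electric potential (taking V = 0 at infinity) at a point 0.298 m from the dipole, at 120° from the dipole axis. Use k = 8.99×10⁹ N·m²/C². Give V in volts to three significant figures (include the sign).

The dipole potential is V = kp cosθ / r².
V = (8.99×10⁹)(1.25×10⁻¹⁰)·cos120° / (0.298)² = -6.327 V.

V ≈ -6.33 V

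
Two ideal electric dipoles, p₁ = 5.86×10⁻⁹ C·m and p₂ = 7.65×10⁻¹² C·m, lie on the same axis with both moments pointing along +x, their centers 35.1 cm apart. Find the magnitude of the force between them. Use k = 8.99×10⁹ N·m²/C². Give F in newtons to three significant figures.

On-axis field of dipole 1 at distance r: E = 2kp₁/r³. Force on dipole 2 is F = p₂·dE/dr (gradient along axis).
dE/dr = −6kp₁/r⁴, so |F| = 6kp₁p₂/r⁴ (attractive for aligned moments).
F = 6(8.99×10⁹)(5.86×10⁻⁹)(7.65×10⁻¹²)/(0.351)⁴ = 1.593×10⁻⁷ N.

F ≈ 1.59×10⁻⁷ N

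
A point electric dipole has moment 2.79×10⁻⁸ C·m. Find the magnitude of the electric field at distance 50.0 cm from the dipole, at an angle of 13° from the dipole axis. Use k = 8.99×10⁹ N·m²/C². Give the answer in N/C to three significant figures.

At angle θ the dipole field magnitude is E = (kp/r³)·√(1 + 3cos²θ).
kp/r³ = (8.99×10⁹)(2.79×10⁻⁸) / (0.500)³ = 2007 N/C.
√(1 + 3cos²13°) = √(1 + 3·0.9494) = √3.8482 ≈ 1.9617.
E ≈ 2007 × 1.962 = 3936 N/C.

E ≈ 3940 N/C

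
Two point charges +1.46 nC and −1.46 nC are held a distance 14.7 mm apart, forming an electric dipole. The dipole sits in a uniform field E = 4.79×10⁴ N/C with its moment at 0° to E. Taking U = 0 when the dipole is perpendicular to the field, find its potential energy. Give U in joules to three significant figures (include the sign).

Dipole moment p = qd = (1.46×10⁻⁹ C)(0.0147 m) = 2.146×10⁻¹¹ C·m.
U = −p·E = −pE cosθ.
U = −(2.146×10⁻¹¹)(4.79×10⁴)·cos0° = -1.028×10⁻⁶ J.

U ≈ -1.03×10⁻⁶ J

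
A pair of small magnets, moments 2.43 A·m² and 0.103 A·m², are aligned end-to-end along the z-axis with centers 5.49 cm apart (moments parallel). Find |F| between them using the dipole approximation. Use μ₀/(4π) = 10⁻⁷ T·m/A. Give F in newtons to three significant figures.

F ≈ 0.0165 N

On-axis B of dipole 1: B = (μ₀/4π)·2m₁/r³. Force on dipole 2: F = m₂·dB/dr.
dB/dr = −(μ₀/4π)·6m₁/r⁴, so |F| = (μ₀/4π)·6m₁m₂/r⁴.
F = 6(10⁻⁷)(2.43)(0.103)/(0.0549)⁴ = 0.01653 N.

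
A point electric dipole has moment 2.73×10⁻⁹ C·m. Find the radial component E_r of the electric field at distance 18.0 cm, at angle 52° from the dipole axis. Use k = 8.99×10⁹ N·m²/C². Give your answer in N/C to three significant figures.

For a dipole, E_r = (2kp cosθ)/r³.
kp/r³ = (8.99×10⁹)(2.73×10⁻⁹)/(0.180)³ = 4208 N/C.
E_r = 2·4208·cos52° = 5182 N/C.

E_r ≈ 5180 N/C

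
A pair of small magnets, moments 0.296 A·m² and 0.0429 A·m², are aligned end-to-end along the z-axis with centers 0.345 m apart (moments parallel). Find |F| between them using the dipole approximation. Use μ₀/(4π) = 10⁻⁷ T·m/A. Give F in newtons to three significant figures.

On-axis B of dipole 1: B = (μ₀/4π)·2m₁/r³. Force on dipole 2: F = m₂·dB/dr.
dB/dr = −(μ₀/4π)·6m₁/r⁴, so |F| = (μ₀/4π)·6m₁m₂/r⁴.
F = 6(10⁻⁷)(0.296)(0.0429)/(0.345)⁴ = 5.378×10⁻⁷ N.

F ≈ 5.38×10⁻⁷ N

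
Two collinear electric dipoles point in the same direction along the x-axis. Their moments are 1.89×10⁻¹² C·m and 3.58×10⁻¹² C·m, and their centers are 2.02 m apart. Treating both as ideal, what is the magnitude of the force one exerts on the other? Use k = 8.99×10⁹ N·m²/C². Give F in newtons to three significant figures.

F ≈ 2.19×10⁻¹⁴ N

On-axis field of dipole 1 at distance r: E = 2kp₁/r³. Force on dipole 2 is F = p₂·dE/dr (gradient along axis).
dE/dr = −6kp₁/r⁴, so |F| = 6kp₁p₂/r⁴ (attractive for aligned moments).
F = 6(8.99×10⁹)(1.89×10⁻¹²)(3.58×10⁻¹²)/(2.02)⁴ = 2.192×10⁻¹⁴ N.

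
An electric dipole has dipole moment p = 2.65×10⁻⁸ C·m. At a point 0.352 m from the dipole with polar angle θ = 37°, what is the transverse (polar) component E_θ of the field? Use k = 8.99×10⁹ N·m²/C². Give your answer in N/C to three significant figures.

E_θ ≈ 3290 N/C

For a dipole, E_θ = (kp sinθ)/r³.
kp/r³ = (8.99×10⁹)(2.65×10⁻⁸)/(0.352)³ = 5462 N/C.
E_θ = 5462·sin37° = 3287 N/C.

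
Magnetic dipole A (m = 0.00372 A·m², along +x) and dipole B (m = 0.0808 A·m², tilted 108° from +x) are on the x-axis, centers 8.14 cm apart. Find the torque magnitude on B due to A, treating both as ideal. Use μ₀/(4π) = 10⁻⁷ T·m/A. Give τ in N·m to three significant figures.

τ ≈ 1.06×10⁻⁷ N·m

Dipole B is on the axis of dipole A, so B₁ there is axial: B₁ = (μ₀/4π)·2m₁/r³ along +x.
B₁ = 2(10⁻⁷)(0.00372)/(0.0814)³ = 1.379×10⁻⁶ T.
τ = m₂ B₁ sinθ.
τ = (0.0808)(1.379×10⁻⁶)·sin108° = 1.060×10⁻⁷ N·m.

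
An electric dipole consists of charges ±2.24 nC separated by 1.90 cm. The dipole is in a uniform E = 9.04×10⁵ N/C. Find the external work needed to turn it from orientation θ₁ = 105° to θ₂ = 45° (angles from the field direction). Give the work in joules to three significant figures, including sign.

W ≈ -3.72×10⁻⁵ J

Dipole moment p = qd = (2.24×10⁻⁹ C)(0.0190 m) = 4.256×10⁻¹¹ C·m.
W_ext = ΔU = U(θ₂) − U(θ₁) = −pE cosθ₂ − (−pE cosθ₁) = pE(cosθ₁ − cosθ₂).
W = (4.256×10⁻¹¹)(9.04×10⁵)·(cos105° − cos45°) = (3.847×10⁻⁵)·(-0.9659) = -3.716×10⁻⁵ J.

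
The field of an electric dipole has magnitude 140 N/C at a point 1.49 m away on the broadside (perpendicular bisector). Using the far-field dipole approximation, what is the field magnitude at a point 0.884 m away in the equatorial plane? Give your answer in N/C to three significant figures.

Dipole fields scale as 1/r³ in the far field; the geometry is the same at both points.
E₂ = E₁ · (r₁/r₂)³ = 140 · (1.49/0.884)³.
(r₁/r₂)³ = (1.686)³ = 4.789.
E₂ ≈ 670.4 N/C.

E ≈ 670 N/C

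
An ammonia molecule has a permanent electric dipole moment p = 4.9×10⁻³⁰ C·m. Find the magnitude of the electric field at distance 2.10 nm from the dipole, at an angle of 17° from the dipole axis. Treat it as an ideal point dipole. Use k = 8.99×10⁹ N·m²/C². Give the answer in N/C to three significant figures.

At angle θ the dipole field magnitude is E = (kp/r³)·√(1 + 3cos²θ).
kp/r³ = (8.99×10⁹)(4.90×10⁻³⁰) / (2.10×10⁻⁹)³ = 4.757×10⁶ N/C.
√(1 + 3cos²17°) = √(1 + 3·0.9145) = √3.7436 ≈ 1.9348.
E ≈ 4.757×10⁶ × 1.935 = 9.203×10⁶ N/C.

E ≈ 9.20×10⁶ N/C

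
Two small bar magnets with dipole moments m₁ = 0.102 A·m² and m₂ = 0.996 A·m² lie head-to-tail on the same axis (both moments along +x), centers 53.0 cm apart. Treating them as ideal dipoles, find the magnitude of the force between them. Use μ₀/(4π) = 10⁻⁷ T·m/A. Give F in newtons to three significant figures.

F ≈ 7.73×10⁻⁷ N

On-axis B of dipole 1: B = (μ₀/4π)·2m₁/r³. Force on dipole 2: F = m₂·dB/dr.
dB/dr = −(μ₀/4π)·6m₁/r⁴, so |F| = (μ₀/4π)·6m₁m₂/r⁴.
F = 6(10⁻⁷)(0.102)(0.996)/(0.530)⁴ = 7.725×10⁻⁷ N.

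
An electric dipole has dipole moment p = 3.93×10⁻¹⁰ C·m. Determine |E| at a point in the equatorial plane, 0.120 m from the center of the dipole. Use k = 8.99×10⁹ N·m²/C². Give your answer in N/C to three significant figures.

E ≈ 2040 N/C

In the equatorial plane E = kp/r³.
E = (8.99×10⁹)(3.93×10⁻¹⁰) / (0.120)³ = 2045 N/C.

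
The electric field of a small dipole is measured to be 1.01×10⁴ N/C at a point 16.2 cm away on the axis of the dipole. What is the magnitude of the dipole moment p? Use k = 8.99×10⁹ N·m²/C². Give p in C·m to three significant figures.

p ≈ 2.39×10⁻⁹ C·m

On axis E = 2kp/r³, so p = Er³/(2k).
p = (1.01×10⁴)·(0.162)³ / (2·8.99×10⁹) = 2.388×10⁻⁹ C·m.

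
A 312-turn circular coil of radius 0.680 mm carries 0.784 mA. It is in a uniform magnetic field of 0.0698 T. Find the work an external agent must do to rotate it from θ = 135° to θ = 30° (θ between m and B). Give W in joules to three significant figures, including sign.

m = NIA = NIπa² = 312·(7.84×10⁻⁴)·π·(6.80×10⁻⁴)² = 3.553×10⁻⁷ A·m².
W_ext = ΔU = −mB cosθ₂ + mB cosθ₁ = mB(cosθ₁ − cosθ₂).
W = (3.553×10⁻⁷)(0.0698)·(cos135° − cos30°) = (2.480×10⁻⁸)·(-1.5731) = -3.901×10⁻⁸ J.

W ≈ -3.90×10⁻⁸ J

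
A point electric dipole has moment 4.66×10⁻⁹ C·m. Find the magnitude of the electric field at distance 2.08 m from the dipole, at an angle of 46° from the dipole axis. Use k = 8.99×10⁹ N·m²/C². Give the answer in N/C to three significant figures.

E ≈ 7.28 N/C

At angle θ the dipole field magnitude is E = (kp/r³)·√(1 + 3cos²θ).
kp/r³ = (8.99×10⁹)(4.66×10⁻⁹) / (2.08)³ = 4.655 N/C.
√(1 + 3cos²46°) = √(1 + 3·0.4826) = √2.4477 ≈ 1.5645.
E ≈ 4.655 × 1.564 = 7.283 N/C.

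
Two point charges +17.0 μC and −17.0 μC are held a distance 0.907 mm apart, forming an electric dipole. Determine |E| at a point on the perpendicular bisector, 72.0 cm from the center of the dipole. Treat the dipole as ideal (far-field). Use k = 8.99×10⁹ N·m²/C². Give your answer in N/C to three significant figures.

E ≈ 371 N/C

Dipole moment p = qd = (1.70×10⁻⁵ C)(9.07×10⁻⁴ m) = 1.542×10⁻⁸ C·m.
On the perpendicular bisector E = kp/r³ (half the axial value at the same distance).
E = (8.99×10⁹)(1.542×10⁻⁸) / (0.720)³ = 371.4 N/C.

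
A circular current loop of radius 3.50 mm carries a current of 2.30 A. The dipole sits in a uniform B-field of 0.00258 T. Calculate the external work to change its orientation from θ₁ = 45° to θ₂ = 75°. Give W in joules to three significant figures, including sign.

W ≈ 1.02×10⁻⁷ J

Magnetic moment m = IA = Iπa² = (2.30)·π·(0.00350)² = 8.851×10⁻⁵ A·m².
W_ext = ΔU = −mB cosθ₂ + mB cosθ₁ = mB(cosθ₁ − cosθ₂).
W = (8.851×10⁻⁵)(0.00258)·(cos45° − cos75°) = (2.284×10⁻⁷)·(+0.4483) = 1.024×10⁻⁷ J.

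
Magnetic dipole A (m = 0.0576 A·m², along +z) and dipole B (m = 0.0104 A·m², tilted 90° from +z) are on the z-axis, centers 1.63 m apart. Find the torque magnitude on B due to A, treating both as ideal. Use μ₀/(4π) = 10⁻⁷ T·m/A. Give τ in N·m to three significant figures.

τ ≈ 2.77×10⁻¹¹ N·m

Dipole B is on the axis of dipole A, so B₁ there is axial: B₁ = (μ₀/4π)·2m₁/r³ along +z.
B₁ = 2(10⁻⁷)(0.0576)/(1.63)³ = 2.660×10⁻⁹ T.
τ = m₂ B₁ sinθ.
τ = (0.0104)(2.660×10⁻⁹)·sin90° = 2.766×10⁻¹¹ N·m.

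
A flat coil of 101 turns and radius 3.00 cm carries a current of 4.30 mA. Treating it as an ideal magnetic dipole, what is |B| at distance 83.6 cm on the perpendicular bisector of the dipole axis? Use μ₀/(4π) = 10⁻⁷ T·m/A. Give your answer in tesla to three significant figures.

B ≈ 2.10×10⁻¹⁰ T

m = NIA = NIπa² = 101·(0.00430)·π·(0.0300)² = 0.001228 A·m².
In the equatorial plane B = (μ₀/4π)·m/r³ (half the axial value).
B = (10⁻⁷)·(0.001228) / (0.836)³ = 2.102×10⁻¹⁰ T.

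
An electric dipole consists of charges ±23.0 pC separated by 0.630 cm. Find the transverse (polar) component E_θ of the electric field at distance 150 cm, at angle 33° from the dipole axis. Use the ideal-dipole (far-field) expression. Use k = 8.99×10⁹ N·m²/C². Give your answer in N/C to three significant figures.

Dipole moment p = qd = (2.30×10⁻¹¹ C)(0.00630 m) = 1.449×10⁻¹³ C·m.
For a dipole, E_θ = (kp sinθ)/r³.
kp/r³ = (8.99×10⁹)(1.449×10⁻¹³)/(1.50)³ = 3.860×10⁻⁴ N/C.
E_θ = 3.860×10⁻⁴·sin33° = 2.102×10⁻⁴ N/C.

E_θ ≈ 2.10×10⁻⁴ N/C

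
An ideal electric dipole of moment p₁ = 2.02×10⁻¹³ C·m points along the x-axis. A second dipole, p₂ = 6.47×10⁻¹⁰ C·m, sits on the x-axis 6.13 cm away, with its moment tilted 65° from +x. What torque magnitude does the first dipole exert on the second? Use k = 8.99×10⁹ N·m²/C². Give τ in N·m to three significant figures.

The second dipole sits on the axis of the first, so the field there is axial: E₁ = 2kp₁/r³ along +x.
E₁ = 2(8.99×10⁹)(2.02×10⁻¹³)/(0.0613)³ = 15.77 N/C.
Torque on the second dipole: τ = p₂ E₁ sinθ.
τ = (6.47×10⁻¹⁰)(15.77)·sin65° = 9.246×10⁻⁹ N·m.

τ ≈ 9.25×10⁻⁹ N·m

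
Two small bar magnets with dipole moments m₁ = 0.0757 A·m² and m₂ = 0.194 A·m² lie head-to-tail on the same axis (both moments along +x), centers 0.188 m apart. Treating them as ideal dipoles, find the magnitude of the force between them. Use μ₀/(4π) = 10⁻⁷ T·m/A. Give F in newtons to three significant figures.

On-axis B of dipole 1: B = (μ₀/4π)·2m₁/r³. Force on dipole 2: F = m₂·dB/dr.
dB/dr = −(μ₀/4π)·6m₁/r⁴, so |F| = (μ₀/4π)·6m₁m₂/r⁴.
F = 6(10⁻⁷)(0.0757)(0.194)/(0.188)⁴ = 7.054×10⁻⁶ N.

F ≈ 7.05×10⁻⁶ N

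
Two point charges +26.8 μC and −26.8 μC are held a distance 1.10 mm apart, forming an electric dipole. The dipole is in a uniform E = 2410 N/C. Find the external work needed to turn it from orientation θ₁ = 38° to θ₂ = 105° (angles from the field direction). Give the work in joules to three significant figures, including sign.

W ≈ 7.44×10⁻⁵ J

Dipole moment p = qd = (2.68×10⁻⁵ C)(0.00110 m) = 2.948×10⁻⁸ C·m.
W_ext = ΔU = U(θ₂) − U(θ₁) = −pE cosθ₂ − (−pE cosθ₁) = pE(cosθ₁ − cosθ₂).
W = (2.948×10⁻⁸)(2410)·(cos38° − cos105°) = (7.105×10⁻⁵)·(+1.0468) = 7.437×10⁻⁵ J.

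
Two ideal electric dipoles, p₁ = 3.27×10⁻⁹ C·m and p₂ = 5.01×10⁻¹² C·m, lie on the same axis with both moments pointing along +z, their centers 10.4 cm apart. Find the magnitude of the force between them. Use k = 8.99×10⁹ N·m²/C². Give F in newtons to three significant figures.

On-axis field of dipole 1 at distance r: E = 2kp₁/r³. Force on dipole 2 is F = p₂·dE/dr (gradient along axis).
dE/dr = −6kp₁/r⁴, so |F| = 6kp₁p₂/r⁴ (attractive for aligned moments).
F = 6(8.99×10⁹)(3.27×10⁻⁹)(5.01×10⁻¹²)/(0.104)⁴ = 7.554×10⁻⁶ N.

F ≈ 7.55×10⁻⁶ N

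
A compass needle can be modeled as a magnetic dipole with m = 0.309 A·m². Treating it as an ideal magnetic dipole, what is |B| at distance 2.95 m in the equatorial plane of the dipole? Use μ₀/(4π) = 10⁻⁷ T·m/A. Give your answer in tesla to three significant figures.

B ≈ 1.20×10⁻⁹ T

In the equatorial plane B = (μ₀/4π)·m/r³ (half the axial value).
B = (10⁻⁷)·(0.309) / (2.95)³ = 1.204×10⁻⁹ T.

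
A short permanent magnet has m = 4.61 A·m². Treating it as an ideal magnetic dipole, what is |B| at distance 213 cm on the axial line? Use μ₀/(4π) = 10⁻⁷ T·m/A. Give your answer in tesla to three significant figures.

On axis B = (μ₀/4π)·2m/r³.
B = 2·(10⁻⁷)·(4.61) / (2.13)³ = 9.541×10⁻⁸ T.

B ≈ 9.54×10⁻⁸ T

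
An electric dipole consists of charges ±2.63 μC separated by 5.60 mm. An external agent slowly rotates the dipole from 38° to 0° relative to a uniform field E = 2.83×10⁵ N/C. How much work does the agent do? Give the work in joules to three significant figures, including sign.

W ≈ -8.84×10⁻⁴ J

Dipole moment p = qd = (2.63×10⁻⁶ C)(0.00560 m) = 1.473×10⁻⁸ C·m.
W_ext = ΔU = U(θ₂) − U(θ₁) = −pE cosθ₂ − (−pE cosθ₁) = pE(cosθ₁ − cosθ₂).
W = (1.473×10⁻⁸)(2.83×10⁵)·(cos38° − cos0°) = (0.004169)·(-0.2120) = -8.837×10⁻⁴ J.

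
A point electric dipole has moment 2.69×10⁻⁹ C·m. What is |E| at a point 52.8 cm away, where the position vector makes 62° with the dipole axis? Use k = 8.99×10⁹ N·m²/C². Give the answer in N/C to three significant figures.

E ≈ 212 N/C

At angle θ the dipole field magnitude is E = (kp/r³)·√(1 + 3cos²θ).
kp/r³ = (8.99×10⁹)(2.69×10⁻⁹) / (0.528)³ = 164.3 N/C.
√(1 + 3cos²62°) = √(1 + 3·0.2204) = √1.6612 ≈ 1.2889.
E ≈ 164.3 × 1.289 = 211.7 N/C.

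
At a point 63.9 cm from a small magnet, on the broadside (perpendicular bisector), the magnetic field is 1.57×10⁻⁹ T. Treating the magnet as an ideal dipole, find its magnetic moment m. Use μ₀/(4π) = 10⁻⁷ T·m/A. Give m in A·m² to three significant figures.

m ≈ 0.00410 A·m²

In the equatorial plane B = (μ₀/4π)·m/r³, so m = Br³·4π/(μ₀).
m = (1.57×10⁻⁹)·(0.639)³ / (10⁻⁷) = 0.004096 A·m².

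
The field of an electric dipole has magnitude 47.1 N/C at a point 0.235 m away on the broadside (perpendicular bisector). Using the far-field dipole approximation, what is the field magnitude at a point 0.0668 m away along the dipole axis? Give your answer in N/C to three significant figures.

E ≈ 4100 N/C

Dipole fields scale as 1/r³ in the far field.
The axial field is twice the equatorial field at the same r, so the geometry factor is 2/1.
E₂ = E₁ · (2/1) · (r₁/r₂)³ = 47.1 · 2 · (0.235/0.0668)³.
(r₁/r₂)³ = (3.518)³ = 43.54.
E₂ ≈ 4101 N/C.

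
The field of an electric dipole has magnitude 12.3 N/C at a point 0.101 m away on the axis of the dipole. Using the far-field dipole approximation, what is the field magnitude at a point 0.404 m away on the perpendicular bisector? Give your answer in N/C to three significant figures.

E ≈ 0.0961 N/C

Dipole fields scale as 1/r³ in the far field.
The axial field is twice the equatorial field at the same r, so the geometry factor is 1/2.
E₂ = E₁ · (1/2) · (r₁/r₂)³ = 12.3 · 0.5 · (0.101/0.404)³.
(r₁/r₂)³ = (0.25)³ = 0.01562.
E₂ ≈ 0.09609 N/C.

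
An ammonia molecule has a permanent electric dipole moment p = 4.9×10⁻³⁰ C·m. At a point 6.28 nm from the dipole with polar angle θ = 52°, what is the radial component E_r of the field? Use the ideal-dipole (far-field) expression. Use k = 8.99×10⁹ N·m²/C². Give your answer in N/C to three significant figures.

For a dipole, E_r = (2kp cosθ)/r³.
kp/r³ = (8.99×10⁹)(4.90×10⁻³⁰)/(6.28×10⁻⁹)³ = 1.779×10⁵ N/C.
E_r = 2·1.779×10⁵·cos52° = 2.190×10⁵ N/C.

E_r ≈ 2.19×10⁵ N/C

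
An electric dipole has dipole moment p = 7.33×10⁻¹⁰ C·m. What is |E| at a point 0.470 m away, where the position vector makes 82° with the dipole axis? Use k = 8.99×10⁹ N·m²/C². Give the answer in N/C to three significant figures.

At angle θ the dipole field magnitude is E = (kp/r³)·√(1 + 3cos²θ).
kp/r³ = (8.99×10⁹)(7.33×10⁻¹⁰) / (0.470)³ = 63.47 N/C.
√(1 + 3cos²82°) = √(1 + 3·0.0194) = √1.0581 ≈ 1.0286.
E ≈ 63.47 × 1.029 = 65.29 N/C.

E ≈ 65.3 N/C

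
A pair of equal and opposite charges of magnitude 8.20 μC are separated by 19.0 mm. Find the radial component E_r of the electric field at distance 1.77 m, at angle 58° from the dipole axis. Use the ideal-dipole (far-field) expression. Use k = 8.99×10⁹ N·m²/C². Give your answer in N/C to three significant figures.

E_r ≈ 268 N/C

Dipole moment p = qd = (8.20×10⁻⁶ C)(0.0190 m) = 1.558×10⁻⁷ C·m.
For a dipole, E_r = (2kp cosθ)/r³.
kp/r³ = (8.99×10⁹)(1.558×10⁻⁷)/(1.77)³ = 252.6 N/C.
E_r = 2·252.6·cos58° = 267.7 N/C.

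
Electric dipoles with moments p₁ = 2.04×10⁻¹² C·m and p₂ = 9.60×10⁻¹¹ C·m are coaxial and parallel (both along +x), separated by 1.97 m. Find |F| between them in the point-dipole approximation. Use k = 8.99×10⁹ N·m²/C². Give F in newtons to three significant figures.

F ≈ 7.01×10⁻¹³ N

On-axis field of dipole 1 at distance r: E = 2kp₁/r³. Force on dipole 2 is F = p₂·dE/dr (gradient along axis).
dE/dr = −6kp₁/r⁴, so |F| = 6kp₁p₂/r⁴ (attractive for aligned moments).
F = 6(8.99×10⁹)(2.04×10⁻¹²)(9.60×10⁻¹¹)/(1.97)⁴ = 7.014×10⁻¹³ N.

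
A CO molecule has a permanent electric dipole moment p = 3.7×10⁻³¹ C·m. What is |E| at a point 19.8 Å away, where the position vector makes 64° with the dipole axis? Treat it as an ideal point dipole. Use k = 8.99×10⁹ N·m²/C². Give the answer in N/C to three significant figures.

At angle θ the dipole field magnitude is E = (kp/r³)·√(1 + 3cos²θ).
kp/r³ = (8.99×10⁹)(3.70×10⁻³¹) / (1.98×10⁻⁹)³ = 4.285×10⁵ N/C.
√(1 + 3cos²64°) = √(1 + 3·0.1922) = √1.5765 ≈ 1.2556.
E ≈ 4.285×10⁵ × 1.256 = 5.380×10⁵ N/C.

E ≈ 5.38×10⁵ N/C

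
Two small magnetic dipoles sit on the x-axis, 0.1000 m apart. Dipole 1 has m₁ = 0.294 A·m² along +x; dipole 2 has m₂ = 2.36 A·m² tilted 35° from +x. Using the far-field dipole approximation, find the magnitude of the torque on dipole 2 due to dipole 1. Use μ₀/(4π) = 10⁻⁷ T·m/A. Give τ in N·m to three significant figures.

τ ≈ 7.96×10⁻⁵ N·m

Dipole B is on the axis of dipole A, so B₁ there is axial: B₁ = (μ₀/4π)·2m₁/r³ along +x.
B₁ = 2(10⁻⁷)(0.294)/(0.100)³ = 5.880×10⁻⁵ T.
τ = m₂ B₁ sinθ.
τ = (2.36)(5.880×10⁻⁵)·sin35° = 7.959×10⁻⁵ N·m.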